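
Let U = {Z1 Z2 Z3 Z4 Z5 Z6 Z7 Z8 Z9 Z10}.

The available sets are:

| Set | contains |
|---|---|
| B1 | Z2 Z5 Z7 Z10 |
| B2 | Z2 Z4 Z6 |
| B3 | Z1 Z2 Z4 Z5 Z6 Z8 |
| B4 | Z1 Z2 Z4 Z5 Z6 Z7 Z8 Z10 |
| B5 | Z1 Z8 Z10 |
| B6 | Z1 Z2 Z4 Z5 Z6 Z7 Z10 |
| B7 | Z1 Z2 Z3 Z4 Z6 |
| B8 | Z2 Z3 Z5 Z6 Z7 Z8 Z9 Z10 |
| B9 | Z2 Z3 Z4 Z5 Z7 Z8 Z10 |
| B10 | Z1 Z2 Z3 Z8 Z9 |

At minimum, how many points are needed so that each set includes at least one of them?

The 2 points {Z1, Z2} hit every set.
The sets B2, B5 are pairwise disjoint, so any hitting set needs a separate point for each — at least 2. Hence 2 is optimal.

2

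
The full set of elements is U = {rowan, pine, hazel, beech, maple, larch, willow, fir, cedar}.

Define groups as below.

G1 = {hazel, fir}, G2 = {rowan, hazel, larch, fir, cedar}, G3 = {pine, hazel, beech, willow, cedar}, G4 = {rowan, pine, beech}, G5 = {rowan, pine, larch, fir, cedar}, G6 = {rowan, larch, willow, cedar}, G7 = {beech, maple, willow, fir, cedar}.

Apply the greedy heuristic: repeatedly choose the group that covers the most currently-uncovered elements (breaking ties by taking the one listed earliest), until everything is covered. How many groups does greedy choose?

3

Greedy: pick G2 (covers 5 new) → pick G3 (covers 3 new) → pick G7 (covers 1 new). Total picks: 3.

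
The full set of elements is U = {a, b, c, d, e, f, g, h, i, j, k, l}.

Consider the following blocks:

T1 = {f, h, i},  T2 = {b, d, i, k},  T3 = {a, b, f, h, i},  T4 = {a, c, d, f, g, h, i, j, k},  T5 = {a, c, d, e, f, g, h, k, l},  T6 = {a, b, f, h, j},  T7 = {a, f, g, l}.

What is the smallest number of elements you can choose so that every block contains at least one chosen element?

The 2 elements {a, i} hit every block.
The blocks T2, T7 are pairwise disjoint, so any hitting set needs a separate element for each — at least 2. Hence 2 is optimal.

2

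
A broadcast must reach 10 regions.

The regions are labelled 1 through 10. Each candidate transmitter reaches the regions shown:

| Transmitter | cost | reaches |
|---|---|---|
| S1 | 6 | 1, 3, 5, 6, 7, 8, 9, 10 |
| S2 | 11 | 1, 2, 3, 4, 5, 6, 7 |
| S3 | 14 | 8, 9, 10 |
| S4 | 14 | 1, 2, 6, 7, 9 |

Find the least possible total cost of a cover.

S1, S2 together cover every region (S1 ∪ S2 = {1, 2, 3, 4, 5, 6, 7, 8, 9, 10}); total cost 6 + 11 = 17.
No covering selection has total cost below 17.

17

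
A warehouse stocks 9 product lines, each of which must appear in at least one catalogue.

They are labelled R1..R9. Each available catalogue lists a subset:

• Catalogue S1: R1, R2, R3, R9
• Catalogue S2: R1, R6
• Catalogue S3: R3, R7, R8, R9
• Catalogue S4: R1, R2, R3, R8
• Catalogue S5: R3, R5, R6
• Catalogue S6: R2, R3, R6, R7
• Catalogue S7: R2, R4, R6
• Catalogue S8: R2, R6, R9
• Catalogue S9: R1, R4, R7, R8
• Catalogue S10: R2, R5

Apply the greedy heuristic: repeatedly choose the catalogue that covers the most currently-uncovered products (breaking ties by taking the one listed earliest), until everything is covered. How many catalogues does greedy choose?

Greedy: pick S1 (covers 4 new) → pick S9 (covers 3 new) → pick S5 (covers 2 new). Total picks: 3.

3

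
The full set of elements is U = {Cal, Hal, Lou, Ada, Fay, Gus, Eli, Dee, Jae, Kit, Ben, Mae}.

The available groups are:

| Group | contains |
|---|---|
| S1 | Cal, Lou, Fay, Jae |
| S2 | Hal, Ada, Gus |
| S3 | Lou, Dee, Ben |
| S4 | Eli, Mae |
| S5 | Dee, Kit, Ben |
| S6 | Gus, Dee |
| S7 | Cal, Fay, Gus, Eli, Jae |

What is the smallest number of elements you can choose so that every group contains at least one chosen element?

H = {Hal, Eli, Dee, Jae} meets every group (each contains at least one member of H), and |H| = 4.
The groups S1, S2, S4, S5 are pairwise disjoint, so any hitting set needs a separate element for each — at least 4. Hence 4 is optimal.

4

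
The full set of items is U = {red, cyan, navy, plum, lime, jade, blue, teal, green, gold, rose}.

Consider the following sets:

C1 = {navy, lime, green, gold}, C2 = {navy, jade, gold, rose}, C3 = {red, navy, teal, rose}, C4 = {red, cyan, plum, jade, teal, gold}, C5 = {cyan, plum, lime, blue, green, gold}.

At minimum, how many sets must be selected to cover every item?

C3, C4, and C5 cover everything between them: the union {red, cyan, navy, plum, lime, jade, blue, teal, green, gold, rose} is all of U.
Only C5 contains blue, so C5 is forced; the remaining 5 items need at least 2 more sets (each remaining set adds at most 4) — so at least 3 sets are needed, and 3 is optimal.

3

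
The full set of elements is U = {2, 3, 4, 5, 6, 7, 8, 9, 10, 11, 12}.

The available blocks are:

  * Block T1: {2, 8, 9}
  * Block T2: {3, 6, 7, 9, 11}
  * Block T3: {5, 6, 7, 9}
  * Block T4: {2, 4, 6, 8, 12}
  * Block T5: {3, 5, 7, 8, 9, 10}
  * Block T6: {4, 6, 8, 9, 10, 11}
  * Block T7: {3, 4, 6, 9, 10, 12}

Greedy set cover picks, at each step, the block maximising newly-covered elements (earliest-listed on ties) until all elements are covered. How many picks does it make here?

Greedy: pick T5 (covers 6 new) → pick T4 (covers 4 new) → pick T2 (covers 1 new). Total picks: 3.

3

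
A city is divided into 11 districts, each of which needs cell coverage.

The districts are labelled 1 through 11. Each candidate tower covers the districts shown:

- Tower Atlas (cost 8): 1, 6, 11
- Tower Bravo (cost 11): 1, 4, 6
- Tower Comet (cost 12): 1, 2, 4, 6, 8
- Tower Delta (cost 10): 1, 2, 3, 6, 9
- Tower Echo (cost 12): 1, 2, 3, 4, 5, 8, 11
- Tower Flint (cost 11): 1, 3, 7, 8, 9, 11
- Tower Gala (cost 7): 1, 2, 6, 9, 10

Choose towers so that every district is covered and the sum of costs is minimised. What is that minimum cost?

30

Echo, Flint, Gala together cover every district (Echo ∪ Flint ∪ Gala = {1, 2, 3, 4, 5, 6, 7, 8, 9, 10, 11}); total cost 12 + 11 + 7 = 30.
No covering selection has total cost below 30.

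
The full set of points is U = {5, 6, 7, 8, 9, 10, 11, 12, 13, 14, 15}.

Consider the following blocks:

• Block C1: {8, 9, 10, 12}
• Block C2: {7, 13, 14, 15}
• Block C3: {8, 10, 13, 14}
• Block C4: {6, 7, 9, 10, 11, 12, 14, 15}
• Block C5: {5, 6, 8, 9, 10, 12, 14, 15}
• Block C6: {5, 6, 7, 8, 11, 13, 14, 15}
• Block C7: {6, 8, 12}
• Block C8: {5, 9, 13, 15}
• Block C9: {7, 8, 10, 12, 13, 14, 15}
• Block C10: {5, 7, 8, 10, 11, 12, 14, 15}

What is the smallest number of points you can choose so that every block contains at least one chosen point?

The 2 points {8, 15} hit every block.
The blocks C7, C8 are pairwise disjoint, so any hitting set needs a separate point for each — at least 2. Hence 2 is optimal.

2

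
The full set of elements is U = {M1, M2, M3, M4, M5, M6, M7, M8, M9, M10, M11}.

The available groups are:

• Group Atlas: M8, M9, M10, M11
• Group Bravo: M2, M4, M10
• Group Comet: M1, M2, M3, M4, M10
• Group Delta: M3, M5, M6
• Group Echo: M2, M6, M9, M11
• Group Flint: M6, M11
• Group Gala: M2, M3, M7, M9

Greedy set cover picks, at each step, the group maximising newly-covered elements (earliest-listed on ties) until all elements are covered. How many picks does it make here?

4

Greedy: pick Comet (covers 5 new) → pick Atlas (covers 3 new) → pick Delta (covers 2 new) → pick Gala (covers 1 new). Total picks: 4.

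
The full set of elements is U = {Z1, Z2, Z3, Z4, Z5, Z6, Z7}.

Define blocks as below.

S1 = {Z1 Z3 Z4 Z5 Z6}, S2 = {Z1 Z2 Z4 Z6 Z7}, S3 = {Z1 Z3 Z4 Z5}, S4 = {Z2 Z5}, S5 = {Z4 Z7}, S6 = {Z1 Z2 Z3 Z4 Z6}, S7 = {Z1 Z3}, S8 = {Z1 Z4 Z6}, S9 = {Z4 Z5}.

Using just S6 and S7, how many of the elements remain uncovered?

Union of S6, S7 = {Z1, Z2, Z3, Z4, Z6}.
Not covered: Z5, Z7 — 2 elements.

2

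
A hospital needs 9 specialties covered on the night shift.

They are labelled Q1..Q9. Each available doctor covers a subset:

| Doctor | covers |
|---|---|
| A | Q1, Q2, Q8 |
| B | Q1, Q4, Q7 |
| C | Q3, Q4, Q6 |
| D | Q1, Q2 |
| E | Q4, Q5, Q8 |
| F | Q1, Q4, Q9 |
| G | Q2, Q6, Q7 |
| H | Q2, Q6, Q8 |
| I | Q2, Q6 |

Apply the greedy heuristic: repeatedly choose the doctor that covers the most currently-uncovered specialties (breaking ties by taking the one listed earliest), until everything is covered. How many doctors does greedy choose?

5

Greedy: pick A (covers 3 new) → pick C (covers 3 new) → pick B (covers 1 new) → pick E (covers 1 new) → pick F (covers 1 new). Total picks: 5.
(The true minimum cover uses only 4 doctors, so greedy is not optimal here.)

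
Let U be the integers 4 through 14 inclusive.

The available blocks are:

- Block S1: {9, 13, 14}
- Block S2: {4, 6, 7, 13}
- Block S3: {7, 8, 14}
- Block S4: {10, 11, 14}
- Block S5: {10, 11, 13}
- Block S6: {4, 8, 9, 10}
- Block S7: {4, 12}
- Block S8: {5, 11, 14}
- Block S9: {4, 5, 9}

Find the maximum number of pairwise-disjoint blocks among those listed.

3

S3, S5, S9 are pairwise disjoint (S3={7,8,14}; S5={10,11,13}; S9={4,5,9}).
Every remaining block overlaps one of these, and no 4 of the listed blocks are pairwise disjoint, so 3 is the maximum.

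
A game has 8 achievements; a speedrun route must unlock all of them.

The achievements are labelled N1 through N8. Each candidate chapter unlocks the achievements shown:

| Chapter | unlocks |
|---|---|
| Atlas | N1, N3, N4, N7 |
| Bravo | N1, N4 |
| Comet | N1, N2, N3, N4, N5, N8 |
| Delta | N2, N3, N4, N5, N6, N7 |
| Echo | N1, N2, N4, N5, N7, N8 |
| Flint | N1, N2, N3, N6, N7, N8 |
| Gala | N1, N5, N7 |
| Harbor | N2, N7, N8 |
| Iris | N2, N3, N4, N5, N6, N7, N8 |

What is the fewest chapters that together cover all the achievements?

Gala and Iris together: Gala ∪ Iris = {N1, N2, N3, N4, N5, N6, N7, N8} — every achievement is covered.
No single chapter has all 8 achievements (the largest, Iris, has 7), so 2 is optimal.

2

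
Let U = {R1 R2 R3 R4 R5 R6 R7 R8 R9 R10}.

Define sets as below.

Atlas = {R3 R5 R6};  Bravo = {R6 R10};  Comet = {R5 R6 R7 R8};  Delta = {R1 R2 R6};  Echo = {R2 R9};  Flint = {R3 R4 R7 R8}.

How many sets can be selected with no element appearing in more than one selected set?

3

Bravo, Echo, Flint are pairwise disjoint (Bravo={R6,R10}; Echo={R2,R9}; Flint={R3,R4,R7,R8}).
Every remaining set overlaps one of these, and no 4 of the listed sets are pairwise disjoint, so 3 is the maximum.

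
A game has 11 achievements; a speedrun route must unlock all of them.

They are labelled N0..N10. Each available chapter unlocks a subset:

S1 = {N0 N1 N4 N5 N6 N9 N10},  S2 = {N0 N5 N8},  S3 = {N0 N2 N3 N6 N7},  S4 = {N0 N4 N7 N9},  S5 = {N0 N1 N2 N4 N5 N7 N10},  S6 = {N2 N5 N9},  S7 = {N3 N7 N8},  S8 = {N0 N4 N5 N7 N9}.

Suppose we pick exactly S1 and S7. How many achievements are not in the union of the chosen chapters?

Union of S1, S7 = {N0, N1, N3, N4, N5, N6, N7, N8, N9, N10}.
Not covered: N2 — 1 achievement.

1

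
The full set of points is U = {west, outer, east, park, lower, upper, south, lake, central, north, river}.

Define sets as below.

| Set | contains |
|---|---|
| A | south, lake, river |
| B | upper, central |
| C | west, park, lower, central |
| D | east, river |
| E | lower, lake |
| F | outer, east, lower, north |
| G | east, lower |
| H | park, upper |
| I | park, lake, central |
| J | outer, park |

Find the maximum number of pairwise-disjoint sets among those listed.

4

B, D, E, J are pairwise disjoint (B={upper,central}; D={east,river}; E={lower,lake}; J={outer,park}).
Every remaining set overlaps one of these, and no 5 of the listed sets are pairwise disjoint, so 4 is the maximum.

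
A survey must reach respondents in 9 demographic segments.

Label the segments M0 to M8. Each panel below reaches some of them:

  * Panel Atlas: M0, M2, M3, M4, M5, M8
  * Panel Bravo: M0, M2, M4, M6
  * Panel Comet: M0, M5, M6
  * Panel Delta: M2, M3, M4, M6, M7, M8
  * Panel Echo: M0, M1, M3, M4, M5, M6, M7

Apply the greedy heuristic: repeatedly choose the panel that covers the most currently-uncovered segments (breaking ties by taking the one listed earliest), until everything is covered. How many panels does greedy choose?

2

Greedy: pick Echo (covers 7 new) → pick Atlas (covers 2 new). Total picks: 2.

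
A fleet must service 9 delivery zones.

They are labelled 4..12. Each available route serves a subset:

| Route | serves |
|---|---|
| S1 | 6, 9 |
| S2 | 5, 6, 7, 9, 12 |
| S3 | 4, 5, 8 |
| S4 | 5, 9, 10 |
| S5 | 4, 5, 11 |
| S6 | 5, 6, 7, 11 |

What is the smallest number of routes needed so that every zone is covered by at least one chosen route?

Take {S2, S3, S4, S6}. Their union is {4, 5, 6, 7, 8, 9, 10, 11, 12}, which is all 9 zones.
No 3 of the 6 routes cover everything (all 20 combinations miss at least one zone), so 4 is optimal.

4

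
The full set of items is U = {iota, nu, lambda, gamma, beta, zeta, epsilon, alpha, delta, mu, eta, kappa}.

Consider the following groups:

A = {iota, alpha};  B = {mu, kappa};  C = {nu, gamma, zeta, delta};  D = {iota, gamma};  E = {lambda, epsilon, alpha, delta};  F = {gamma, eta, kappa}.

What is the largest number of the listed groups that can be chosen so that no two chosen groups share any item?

B, D, E are pairwise disjoint (B={mu,kappa}; D={iota,gamma}; E={lambda,epsilon,alpha,delta}).
Every remaining group overlaps one of these, and no 4 of the listed groups are pairwise disjoint, so 3 is the maximum.

3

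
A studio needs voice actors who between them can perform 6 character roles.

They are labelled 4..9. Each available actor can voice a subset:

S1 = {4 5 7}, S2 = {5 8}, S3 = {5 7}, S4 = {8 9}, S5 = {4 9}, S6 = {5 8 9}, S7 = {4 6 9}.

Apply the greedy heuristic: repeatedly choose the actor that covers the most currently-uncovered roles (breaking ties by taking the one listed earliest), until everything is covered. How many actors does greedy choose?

Greedy: pick S1 (covers 3 new) → pick S4 (covers 2 new) → pick S7 (covers 1 new). Total picks: 3.

3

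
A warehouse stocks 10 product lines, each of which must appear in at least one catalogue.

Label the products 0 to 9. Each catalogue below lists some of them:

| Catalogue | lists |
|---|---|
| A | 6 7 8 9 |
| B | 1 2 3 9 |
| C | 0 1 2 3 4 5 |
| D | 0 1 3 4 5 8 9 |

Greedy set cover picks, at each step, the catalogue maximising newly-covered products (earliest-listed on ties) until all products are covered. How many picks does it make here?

Greedy: pick D (covers 7 new) → pick A (covers 2 new) → pick B (covers 1 new). Total picks: 3.
(The true minimum cover uses only 2 catalogues, so greedy is not optimal here.)

3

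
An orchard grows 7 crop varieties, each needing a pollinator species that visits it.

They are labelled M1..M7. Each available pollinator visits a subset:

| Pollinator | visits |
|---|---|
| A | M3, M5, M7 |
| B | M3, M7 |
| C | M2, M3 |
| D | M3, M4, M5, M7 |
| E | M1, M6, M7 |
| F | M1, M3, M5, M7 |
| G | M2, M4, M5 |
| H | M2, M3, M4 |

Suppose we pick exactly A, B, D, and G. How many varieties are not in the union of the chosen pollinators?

2

Union of A, B, D, G = {M2, M3, M4, M5, M7}.
Not covered: M1, M6 — 2 varieties.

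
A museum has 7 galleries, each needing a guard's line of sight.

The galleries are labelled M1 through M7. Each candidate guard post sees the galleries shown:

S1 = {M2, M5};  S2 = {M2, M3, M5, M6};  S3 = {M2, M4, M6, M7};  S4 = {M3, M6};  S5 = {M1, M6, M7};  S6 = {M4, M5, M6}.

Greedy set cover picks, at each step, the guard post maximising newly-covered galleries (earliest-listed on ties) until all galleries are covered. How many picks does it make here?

Greedy: pick S2 (covers 4 new) → pick S3 (covers 2 new) → pick S5 (covers 1 new). Total picks: 3.

3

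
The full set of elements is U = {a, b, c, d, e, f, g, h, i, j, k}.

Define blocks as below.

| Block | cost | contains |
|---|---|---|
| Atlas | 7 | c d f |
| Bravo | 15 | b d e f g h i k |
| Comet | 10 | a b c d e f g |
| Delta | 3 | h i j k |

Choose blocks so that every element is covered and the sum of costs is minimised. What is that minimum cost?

13

Comet, Delta together cover every element (Comet ∪ Delta = {a, b, c, d, e, f, g, h, i, j, k}); total cost 10 + 3 = 13.
No covering selection has total cost below 13.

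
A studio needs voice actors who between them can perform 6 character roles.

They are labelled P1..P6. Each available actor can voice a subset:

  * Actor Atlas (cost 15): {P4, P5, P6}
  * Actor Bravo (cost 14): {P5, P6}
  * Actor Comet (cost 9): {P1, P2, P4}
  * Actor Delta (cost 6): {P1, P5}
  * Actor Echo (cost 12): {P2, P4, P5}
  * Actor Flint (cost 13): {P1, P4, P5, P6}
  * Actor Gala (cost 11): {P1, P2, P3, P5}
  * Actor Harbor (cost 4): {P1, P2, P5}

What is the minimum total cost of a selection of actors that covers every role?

Flint, Gala together cover every role (Flint ∪ Gala = {P1, P2, P3, P4, P5, P6}); total cost 13 + 11 = 24.
The greedy pick Harbor, Flint, Gala costs 28; no covering selection beats 24.

24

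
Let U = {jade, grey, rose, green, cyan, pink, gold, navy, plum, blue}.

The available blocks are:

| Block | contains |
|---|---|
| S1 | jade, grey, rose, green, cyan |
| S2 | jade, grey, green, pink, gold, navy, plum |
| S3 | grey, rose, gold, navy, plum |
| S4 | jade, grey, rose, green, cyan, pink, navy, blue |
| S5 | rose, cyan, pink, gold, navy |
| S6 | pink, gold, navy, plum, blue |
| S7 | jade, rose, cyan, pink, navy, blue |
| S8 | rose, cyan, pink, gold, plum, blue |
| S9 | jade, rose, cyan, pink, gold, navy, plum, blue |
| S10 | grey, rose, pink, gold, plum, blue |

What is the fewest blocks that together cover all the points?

2

Take {S2, S7}. Their union is {jade, grey, rose, green, cyan, pink, gold, navy, plum, blue}, which is all 10 points.
No single block has all 10 points (the largest, S4, has 8), so 2 is optimal.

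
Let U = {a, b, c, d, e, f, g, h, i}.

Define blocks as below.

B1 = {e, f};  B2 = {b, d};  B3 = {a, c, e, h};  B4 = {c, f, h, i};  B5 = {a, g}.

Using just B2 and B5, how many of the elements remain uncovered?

5

Union of B2, B5 = {a, b, d, g}.
Not covered: c, e, f, h, i — 5 elements.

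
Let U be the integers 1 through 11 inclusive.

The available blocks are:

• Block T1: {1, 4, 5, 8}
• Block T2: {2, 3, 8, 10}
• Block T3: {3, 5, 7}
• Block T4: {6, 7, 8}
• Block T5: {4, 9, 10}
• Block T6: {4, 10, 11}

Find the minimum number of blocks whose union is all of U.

5

T1, T2, T4, T5, and T6 cover everything between them: the union {1, 2, 3, 4, 5, 6, 7, 8, 9, 10, 11} is all of U.
No 4 of the 6 blocks cover everything (all 15 combinations miss at least one point), so 5 is optimal.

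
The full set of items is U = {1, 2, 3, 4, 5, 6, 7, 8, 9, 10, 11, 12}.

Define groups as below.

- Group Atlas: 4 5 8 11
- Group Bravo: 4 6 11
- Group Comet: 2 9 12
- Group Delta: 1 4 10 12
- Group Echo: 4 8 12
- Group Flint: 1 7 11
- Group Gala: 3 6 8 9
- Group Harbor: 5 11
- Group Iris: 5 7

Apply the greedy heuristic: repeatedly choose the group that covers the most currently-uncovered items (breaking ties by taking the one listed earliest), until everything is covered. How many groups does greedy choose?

5

Greedy: pick Atlas (covers 4 new) → pick Comet (covers 3 new) → pick Delta (covers 2 new) → pick Gala (covers 2 new) → pick Flint (covers 1 new). Total picks: 5.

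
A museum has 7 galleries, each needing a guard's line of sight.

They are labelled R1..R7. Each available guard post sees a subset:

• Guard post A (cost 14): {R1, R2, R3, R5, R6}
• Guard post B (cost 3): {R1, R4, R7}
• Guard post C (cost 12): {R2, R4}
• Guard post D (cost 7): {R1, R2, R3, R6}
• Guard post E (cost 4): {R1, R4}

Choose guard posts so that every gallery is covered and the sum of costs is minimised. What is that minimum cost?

A, B together cover every gallery (A ∪ B = {R1, R2, R3, R4, R5, R6, R7}); total cost 14 + 3 = 17.
The greedy pick B, D, A costs 24; no covering selection beats 17.

17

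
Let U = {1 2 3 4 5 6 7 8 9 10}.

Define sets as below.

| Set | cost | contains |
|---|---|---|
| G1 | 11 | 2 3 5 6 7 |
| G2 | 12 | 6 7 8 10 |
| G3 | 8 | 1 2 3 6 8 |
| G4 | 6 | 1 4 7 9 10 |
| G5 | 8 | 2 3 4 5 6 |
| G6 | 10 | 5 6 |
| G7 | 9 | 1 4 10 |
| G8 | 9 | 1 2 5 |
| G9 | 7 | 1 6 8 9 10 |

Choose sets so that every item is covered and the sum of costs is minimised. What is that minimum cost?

G4, G5, G9 together cover every item (G4 ∪ G5 ∪ G9 = {1, 2, 3, 4, 5, 6, 7, 8, 9, 10}); total cost 6 + 8 + 7 = 21.
The greedy pick G4, G3, G5 costs 22; no covering selection beats 21.

21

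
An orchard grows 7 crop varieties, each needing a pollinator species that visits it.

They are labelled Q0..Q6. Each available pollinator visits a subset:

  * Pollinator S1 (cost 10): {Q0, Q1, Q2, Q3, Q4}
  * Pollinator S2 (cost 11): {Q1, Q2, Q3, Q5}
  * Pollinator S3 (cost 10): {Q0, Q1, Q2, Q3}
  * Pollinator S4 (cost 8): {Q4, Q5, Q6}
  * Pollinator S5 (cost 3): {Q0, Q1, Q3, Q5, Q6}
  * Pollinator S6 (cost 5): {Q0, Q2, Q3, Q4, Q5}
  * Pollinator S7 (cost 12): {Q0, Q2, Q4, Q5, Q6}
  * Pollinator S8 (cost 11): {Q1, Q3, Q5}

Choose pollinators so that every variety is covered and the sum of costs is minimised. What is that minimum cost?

8

S5, S6 together cover every variety (S5 ∪ S6 = {Q0, Q1, Q2, Q3, Q4, Q5, Q6}); total cost 3 + 5 = 8.
No covering selection has total cost below 8.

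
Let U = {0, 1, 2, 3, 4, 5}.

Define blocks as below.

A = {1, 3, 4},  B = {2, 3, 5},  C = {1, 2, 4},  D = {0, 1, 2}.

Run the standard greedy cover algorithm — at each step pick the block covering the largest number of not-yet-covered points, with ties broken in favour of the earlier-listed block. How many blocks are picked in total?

Greedy: pick A (covers 3 new) → pick B (covers 2 new) → pick D (covers 1 new). Total picks: 3.

3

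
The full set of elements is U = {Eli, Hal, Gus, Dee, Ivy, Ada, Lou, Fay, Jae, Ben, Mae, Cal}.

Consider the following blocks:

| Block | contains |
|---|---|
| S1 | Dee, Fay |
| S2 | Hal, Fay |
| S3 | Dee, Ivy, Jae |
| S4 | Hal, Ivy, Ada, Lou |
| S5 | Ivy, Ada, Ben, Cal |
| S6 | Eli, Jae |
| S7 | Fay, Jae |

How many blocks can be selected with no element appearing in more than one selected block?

S1, S5, S6 are pairwise disjoint (S1={Dee,Fay}; S5={Ivy,Ada,Ben,Cal}; S6={Eli,Jae}).
Every remaining block overlaps one of these, and no 4 of the listed blocks are pairwise disjoint, so 3 is the maximum.

3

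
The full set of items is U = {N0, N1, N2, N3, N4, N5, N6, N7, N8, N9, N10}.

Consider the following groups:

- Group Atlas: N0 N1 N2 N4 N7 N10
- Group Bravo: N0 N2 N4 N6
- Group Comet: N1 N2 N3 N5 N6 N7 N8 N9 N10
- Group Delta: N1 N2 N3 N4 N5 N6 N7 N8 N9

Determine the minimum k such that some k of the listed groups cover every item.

2

Take {Atlas, Delta}. Their union is {N0, N1, N2, N3, N4, N5, N6, N7, N8, N9, N10}, which is all 11 items.
No single group has all 11 items (the largest, Comet, has 9), so 2 is optimal.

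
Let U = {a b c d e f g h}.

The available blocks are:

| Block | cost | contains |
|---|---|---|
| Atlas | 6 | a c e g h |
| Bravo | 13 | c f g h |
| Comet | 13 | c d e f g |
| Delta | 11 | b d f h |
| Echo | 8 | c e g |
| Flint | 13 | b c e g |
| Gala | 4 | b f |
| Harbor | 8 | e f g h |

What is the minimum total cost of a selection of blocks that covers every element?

Atlas, Delta together cover every element (Atlas ∪ Delta = {a, b, c, d, e, f, g, h}); total cost 6 + 11 = 17.
The greedy pick Atlas, Gala, Delta costs 21; no covering selection beats 17.

17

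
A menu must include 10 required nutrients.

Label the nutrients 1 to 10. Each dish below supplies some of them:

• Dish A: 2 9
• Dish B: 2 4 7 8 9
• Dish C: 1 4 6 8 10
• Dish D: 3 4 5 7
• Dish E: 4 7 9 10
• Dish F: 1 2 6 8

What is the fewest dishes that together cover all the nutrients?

3

A and C and D together: A ∪ C ∪ D = {1, 2, 3, 4, 5, 6, 7, 8, 9, 10} — every nutrient is covered.
Only D contains 3, so D is forced; the remaining 6 nutrients need at least 2 more dishes (each remaining dish adds at most 4) — so at least 3 dishes are needed, and 3 is optimal.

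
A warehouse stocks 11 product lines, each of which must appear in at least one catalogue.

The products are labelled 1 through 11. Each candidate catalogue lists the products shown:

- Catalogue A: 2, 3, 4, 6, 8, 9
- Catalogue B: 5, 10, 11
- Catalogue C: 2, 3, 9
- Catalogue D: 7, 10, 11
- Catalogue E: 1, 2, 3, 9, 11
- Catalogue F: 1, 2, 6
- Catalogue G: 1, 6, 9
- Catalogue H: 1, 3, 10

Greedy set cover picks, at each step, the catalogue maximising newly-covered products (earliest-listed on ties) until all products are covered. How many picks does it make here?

4

Greedy: pick A (covers 6 new) → pick B (covers 3 new) → pick D (covers 1 new) → pick E (covers 1 new). Total picks: 4.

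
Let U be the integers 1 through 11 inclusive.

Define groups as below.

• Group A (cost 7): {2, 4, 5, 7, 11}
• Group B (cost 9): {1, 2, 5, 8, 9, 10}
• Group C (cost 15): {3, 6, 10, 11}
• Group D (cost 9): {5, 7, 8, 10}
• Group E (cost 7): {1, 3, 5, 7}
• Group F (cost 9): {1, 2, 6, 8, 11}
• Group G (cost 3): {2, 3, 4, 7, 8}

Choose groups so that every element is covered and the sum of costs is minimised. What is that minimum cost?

21

B, F, G together cover every element (B ∪ F ∪ G = {1, 2, 3, 4, 5, 6, 7, 8, 9, 10, 11}); total cost 9 + 9 + 3 = 21.
No covering selection has total cost below 21.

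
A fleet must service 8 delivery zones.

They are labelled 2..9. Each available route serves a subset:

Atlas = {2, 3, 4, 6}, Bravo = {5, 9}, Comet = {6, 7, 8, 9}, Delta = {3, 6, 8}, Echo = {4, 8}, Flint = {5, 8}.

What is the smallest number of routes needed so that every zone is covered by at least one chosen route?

3

Atlas and Comet and Flint together: Atlas ∪ Comet ∪ Flint = {2, 3, 4, 5, 6, 7, 8, 9} — every zone is covered.
Only Atlas contains 2, so Atlas is forced; the remaining 4 zones need at least 2 more routes (each remaining route adds at most 3) — so at least 3 routes are needed, and 3 is optimal.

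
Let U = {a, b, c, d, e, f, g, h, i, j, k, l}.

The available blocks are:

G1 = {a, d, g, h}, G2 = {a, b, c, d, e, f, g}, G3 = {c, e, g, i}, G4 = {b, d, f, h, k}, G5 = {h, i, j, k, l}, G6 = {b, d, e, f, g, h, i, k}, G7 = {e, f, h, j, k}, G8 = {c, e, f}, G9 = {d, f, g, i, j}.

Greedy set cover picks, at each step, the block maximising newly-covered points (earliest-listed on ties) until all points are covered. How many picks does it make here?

3

Greedy: pick G6 (covers 8 new) → pick G2 (covers 2 new) → pick G5 (covers 2 new). Total picks: 3.
(The true minimum cover uses only 2 blocks, so greedy is not optimal here.)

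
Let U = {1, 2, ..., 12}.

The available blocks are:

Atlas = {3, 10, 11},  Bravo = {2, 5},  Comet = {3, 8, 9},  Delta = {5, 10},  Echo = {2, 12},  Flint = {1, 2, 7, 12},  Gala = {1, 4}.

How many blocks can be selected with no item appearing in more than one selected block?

4

Comet, Delta, Echo, Gala are pairwise disjoint (Comet={3,8,9}; Delta={5,10}; Echo={2,12}; Gala={1,4}).
Every remaining block overlaps one of these, and no 5 of the listed blocks are pairwise disjoint, so 4 is the maximum.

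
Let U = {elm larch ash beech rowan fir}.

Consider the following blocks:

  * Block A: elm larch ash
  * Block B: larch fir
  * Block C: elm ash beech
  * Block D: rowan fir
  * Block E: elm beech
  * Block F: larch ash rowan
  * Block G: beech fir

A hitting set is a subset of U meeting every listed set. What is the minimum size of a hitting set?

H = {ash, beech, fir} meets every block (each contains at least one member of H), and |H| = 3.
No choice of 2 points meets every block, so 3 is the minimum.

3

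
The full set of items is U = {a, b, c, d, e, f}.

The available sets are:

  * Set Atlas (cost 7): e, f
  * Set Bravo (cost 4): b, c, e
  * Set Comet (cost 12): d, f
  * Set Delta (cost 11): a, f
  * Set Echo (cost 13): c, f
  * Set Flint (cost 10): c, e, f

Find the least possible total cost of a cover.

Bravo, Comet, Delta together cover every item (Bravo ∪ Comet ∪ Delta = {a, b, c, d, e, f}); total cost 4 + 12 + 11 = 27.
No covering selection has total cost below 27.

27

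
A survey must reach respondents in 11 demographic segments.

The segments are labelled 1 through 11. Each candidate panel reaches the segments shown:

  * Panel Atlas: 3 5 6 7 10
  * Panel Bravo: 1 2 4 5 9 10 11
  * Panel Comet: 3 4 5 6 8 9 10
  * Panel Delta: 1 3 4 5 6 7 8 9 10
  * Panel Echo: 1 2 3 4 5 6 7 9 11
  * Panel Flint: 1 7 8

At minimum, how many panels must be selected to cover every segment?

2

Delta and Echo together: Delta ∪ Echo = {1, 2, 3, 4, 5, 6, 7, 8, 9, 10, 11} — every segment is covered.
No single panel has all 11 segments (the largest, Delta, has 9), so 2 is optimal.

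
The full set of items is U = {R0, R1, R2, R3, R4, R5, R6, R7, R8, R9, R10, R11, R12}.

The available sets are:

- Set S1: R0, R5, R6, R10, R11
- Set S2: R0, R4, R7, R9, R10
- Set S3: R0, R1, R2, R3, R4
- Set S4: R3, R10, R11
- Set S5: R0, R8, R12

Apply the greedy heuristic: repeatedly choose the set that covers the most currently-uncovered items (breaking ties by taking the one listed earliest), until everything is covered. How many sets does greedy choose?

Greedy: pick S1 (covers 5 new) → pick S3 (covers 4 new) → pick S2 (covers 2 new) → pick S5 (covers 2 new). Total picks: 4.

4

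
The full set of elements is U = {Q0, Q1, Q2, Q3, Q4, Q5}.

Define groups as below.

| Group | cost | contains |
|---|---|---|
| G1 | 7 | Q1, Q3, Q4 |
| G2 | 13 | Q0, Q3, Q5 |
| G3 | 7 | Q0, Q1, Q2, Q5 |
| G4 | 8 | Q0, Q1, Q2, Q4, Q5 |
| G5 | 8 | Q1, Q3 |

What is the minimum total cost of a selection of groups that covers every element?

14

G1, G3 together cover every element (G1 ∪ G3 = {Q0, Q1, Q2, Q3, Q4, Q5}); total cost 7 + 7 = 14.
The greedy pick G4, G1 costs 15; no covering selection beats 14.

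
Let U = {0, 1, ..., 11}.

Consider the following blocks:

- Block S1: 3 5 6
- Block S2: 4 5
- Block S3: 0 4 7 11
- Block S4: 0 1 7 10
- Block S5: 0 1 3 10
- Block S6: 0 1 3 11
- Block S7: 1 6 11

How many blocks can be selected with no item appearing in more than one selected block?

S2, S7 are pairwise disjoint (S2={4,5}; S7={1,6,11}).
Every remaining block overlaps one of these, and no 3 of the listed blocks are pairwise disjoint, so 2 is the maximum.

2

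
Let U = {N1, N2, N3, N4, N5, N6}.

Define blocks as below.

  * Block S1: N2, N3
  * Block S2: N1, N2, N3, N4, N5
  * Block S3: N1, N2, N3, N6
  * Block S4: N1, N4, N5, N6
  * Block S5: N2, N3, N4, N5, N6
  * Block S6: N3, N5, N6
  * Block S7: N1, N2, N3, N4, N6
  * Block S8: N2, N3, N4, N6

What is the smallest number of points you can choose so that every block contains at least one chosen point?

Take H = {N2, N5}. Each listed block contains at least one of these, so H is a hitting set of size 2.
The blocks S1, S4 are pairwise disjoint, so any hitting set needs a separate point for each — at least 2. Hence 2 is optimal.

2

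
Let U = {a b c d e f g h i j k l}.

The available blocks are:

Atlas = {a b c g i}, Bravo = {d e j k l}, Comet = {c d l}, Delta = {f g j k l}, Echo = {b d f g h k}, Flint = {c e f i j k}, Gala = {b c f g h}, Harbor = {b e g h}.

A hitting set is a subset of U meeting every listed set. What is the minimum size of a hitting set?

Take T = {c, h, l}. Each listed block contains at least one of these, so T is a hitting set of size 3.
No choice of 2 elements meets every block, so 3 is the minimum.

3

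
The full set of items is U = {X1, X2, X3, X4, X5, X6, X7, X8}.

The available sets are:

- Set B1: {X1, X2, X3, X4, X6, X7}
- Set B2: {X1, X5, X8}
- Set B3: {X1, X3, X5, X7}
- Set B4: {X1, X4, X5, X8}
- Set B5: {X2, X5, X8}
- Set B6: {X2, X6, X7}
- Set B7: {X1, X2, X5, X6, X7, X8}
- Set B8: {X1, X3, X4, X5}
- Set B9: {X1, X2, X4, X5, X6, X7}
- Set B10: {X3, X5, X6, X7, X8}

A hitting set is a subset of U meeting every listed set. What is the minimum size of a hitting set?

2

H = {X5, X7} meets every set (each contains at least one member of H), and |H| = 2.
The sets B6, B8 are pairwise disjoint, so any hitting set needs a separate item for each — at least 2. Hence 2 is optimal.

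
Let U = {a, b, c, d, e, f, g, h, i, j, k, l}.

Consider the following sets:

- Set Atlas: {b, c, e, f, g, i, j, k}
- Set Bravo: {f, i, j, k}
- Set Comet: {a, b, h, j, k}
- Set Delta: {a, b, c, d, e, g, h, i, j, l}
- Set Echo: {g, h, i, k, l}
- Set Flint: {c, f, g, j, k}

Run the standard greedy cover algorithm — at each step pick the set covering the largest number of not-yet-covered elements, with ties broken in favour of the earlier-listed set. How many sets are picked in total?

Greedy: pick Delta (covers 10 new) → pick Atlas (covers 2 new). Total picks: 2.

2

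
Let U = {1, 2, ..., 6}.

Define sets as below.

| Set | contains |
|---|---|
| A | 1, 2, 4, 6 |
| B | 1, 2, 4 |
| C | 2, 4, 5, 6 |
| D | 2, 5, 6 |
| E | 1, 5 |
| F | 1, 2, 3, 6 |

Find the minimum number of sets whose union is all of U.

2

Take {C, F}. Their union is {1, 2, 3, 4, 5, 6}, which is all 6 items.
No single set has all 6 items (the largest, A, has 4), so 2 is optimal.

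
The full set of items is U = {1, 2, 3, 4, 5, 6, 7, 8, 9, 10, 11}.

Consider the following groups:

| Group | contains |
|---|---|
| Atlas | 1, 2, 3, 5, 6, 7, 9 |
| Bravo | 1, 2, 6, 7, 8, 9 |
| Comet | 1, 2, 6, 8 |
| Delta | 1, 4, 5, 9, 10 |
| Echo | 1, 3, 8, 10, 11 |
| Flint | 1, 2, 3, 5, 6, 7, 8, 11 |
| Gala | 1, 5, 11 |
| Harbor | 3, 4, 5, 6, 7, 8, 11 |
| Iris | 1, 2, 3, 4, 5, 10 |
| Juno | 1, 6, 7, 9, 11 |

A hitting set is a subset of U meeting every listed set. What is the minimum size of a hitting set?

H = {1, 3} meets every group (each contains at least one member of H), and |H| = 2.
No single item lies in every group, so at least 2 are needed and 2 is optimal.

2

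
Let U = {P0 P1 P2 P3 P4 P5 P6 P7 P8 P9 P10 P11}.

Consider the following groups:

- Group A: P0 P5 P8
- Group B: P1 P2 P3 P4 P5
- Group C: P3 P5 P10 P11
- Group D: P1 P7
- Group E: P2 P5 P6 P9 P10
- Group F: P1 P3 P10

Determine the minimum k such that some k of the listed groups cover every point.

Take {A, B, C, D, E}. Their union is {P0, P1, P2, P3, P4, P5, P6, P7, P8, P9, P10, P11}, which is all 12 points.
No 4 of the 6 groups cover everything (all 15 combinations miss at least one point), so 5 is optimal.

5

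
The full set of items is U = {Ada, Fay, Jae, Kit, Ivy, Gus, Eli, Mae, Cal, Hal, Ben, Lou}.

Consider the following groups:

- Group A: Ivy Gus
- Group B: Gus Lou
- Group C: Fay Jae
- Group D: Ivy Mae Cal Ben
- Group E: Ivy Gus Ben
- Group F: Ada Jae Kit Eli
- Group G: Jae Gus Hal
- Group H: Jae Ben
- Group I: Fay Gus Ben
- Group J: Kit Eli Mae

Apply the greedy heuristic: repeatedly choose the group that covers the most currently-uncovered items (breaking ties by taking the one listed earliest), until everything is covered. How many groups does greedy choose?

Greedy: pick D (covers 4 new) → pick F (covers 4 new) → pick B (covers 2 new) → pick C (covers 1 new) → pick G (covers 1 new). Total picks: 5.

5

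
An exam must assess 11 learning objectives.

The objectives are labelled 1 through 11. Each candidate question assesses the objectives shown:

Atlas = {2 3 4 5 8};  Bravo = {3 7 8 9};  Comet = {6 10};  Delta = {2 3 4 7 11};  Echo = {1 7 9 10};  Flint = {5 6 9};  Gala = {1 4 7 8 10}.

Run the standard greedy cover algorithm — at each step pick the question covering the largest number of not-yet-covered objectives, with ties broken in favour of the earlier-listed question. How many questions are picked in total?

Greedy: pick Atlas (covers 5 new) → pick Echo (covers 4 new) → pick Comet (covers 1 new) → pick Delta (covers 1 new). Total picks: 4.
(The true minimum cover uses only 3 questions, so greedy is not optimal here.)

4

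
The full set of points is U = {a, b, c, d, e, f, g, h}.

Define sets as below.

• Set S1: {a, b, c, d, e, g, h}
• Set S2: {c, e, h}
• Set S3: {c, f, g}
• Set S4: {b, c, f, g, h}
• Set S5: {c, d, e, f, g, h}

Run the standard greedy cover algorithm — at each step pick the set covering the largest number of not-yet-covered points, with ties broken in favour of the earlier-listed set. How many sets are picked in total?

Greedy: pick S1 (covers 7 new) → pick S3 (covers 1 new). Total picks: 2.

2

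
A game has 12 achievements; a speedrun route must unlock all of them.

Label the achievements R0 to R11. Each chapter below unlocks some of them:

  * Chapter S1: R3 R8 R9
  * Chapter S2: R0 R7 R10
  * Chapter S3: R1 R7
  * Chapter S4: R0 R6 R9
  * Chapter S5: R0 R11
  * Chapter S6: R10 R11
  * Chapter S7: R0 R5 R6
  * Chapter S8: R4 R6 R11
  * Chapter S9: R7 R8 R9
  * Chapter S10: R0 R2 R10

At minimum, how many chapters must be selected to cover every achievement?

5

S1 and S3 and S7 and S8 and S10 together: S1 ∪ S3 ∪ S7 ∪ S8 ∪ S10 = {R0, R1, R2, R3, R4, R5, R6, R7, R8, R9, R10, R11} — every achievement is covered.
Only S3 contains R1, so S3 is forced; the remaining 10 achievements need at least 4 more chapters (each remaining chapter adds at most 3) — so at least 5 chapters are needed, and 5 is optimal.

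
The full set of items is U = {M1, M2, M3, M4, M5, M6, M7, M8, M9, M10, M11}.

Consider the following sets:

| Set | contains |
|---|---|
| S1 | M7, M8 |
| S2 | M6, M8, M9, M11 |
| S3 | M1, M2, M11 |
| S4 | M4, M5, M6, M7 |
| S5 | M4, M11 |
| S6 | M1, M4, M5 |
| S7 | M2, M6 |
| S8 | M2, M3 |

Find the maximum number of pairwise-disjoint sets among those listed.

3

S1, S6, S8 are pairwise disjoint (S1={M7,M8}; S6={M1,M4,M5}; S8={M2,M3}).
Every remaining set overlaps one of these, and no 4 of the listed sets are pairwise disjoint, so 3 is the maximum.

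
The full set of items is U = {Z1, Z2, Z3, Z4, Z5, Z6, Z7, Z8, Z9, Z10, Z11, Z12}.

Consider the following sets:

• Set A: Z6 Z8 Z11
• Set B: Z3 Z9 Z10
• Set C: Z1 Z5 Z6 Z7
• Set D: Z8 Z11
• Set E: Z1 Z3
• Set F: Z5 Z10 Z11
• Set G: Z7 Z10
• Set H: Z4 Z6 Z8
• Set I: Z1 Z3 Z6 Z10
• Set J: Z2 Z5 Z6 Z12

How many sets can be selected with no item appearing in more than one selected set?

D, E, G, J are pairwise disjoint (D={Z8,Z11}; E={Z1,Z3}; G={Z7,Z10}; J={Z2,Z5,Z6,Z12}).
Every remaining set overlaps one of these, and no 5 of the listed sets are pairwise disjoint, so 4 is the maximum.

4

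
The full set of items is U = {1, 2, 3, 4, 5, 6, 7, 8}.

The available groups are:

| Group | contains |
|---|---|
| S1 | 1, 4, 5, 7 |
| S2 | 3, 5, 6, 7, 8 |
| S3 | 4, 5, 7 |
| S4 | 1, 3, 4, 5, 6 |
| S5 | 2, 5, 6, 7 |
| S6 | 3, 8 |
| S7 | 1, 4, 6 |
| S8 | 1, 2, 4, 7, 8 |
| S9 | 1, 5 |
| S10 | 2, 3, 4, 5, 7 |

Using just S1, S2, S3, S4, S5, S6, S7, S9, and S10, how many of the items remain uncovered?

Union of S1, S2, S3, S4, S5, S6, S7, S9, S10 = {1, 2, 3, 4, 5, 6, 7, 8} — that's every item, so 0 are uncovered.

0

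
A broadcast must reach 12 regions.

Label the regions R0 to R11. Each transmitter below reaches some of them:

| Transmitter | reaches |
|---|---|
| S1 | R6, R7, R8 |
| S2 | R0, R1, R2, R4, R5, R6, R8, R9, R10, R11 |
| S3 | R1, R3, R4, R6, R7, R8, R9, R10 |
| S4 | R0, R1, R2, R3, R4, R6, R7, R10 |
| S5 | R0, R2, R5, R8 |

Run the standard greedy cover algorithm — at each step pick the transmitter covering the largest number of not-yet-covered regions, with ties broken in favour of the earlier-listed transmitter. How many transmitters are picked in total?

2

Greedy: pick S2 (covers 10 new) → pick S3 (covers 2 new). Total picks: 2.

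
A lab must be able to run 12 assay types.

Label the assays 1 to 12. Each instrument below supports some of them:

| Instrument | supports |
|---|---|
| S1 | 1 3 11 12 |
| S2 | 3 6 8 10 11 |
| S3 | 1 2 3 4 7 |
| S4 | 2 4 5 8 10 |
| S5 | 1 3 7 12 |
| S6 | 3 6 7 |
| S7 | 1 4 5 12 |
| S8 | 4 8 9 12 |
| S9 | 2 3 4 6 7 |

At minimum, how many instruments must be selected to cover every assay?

4

Take {S2, S3, S4, S8}. Their union is {1, 2, 3, 4, 5, 6, 7, 8, 9, 10, 11, 12}, which is all 12 assays.
No 3 of the 9 instruments cover everything (all 84 combinations miss at least one assay), so 4 is optimal.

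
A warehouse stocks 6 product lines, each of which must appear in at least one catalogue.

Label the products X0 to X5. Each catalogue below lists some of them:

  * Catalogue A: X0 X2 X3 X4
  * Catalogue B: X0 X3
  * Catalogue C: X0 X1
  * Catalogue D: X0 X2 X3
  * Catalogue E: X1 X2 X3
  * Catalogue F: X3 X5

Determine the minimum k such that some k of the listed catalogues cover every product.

Take {A, C, F}. Their union is {X0, X1, X2, X3, X4, X5}, which is all 6 products.
Only A contains X4, so A is forced; the remaining 2 products need at least 2 more catalogues (each remaining catalogue adds at most 1) — so at least 3 catalogues are needed, and 3 is optimal.

3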